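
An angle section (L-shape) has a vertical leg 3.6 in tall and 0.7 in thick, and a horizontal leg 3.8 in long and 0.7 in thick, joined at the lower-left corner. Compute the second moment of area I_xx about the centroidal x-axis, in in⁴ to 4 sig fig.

Decompose the section into non-overlapping parts with the origin at the bottom-left of its bounding rectangle.
Vertical leg: 0.7 × 3.6, A = 2.52 in², y = 1.8 in, Ī = 2.7216 in⁴.
Horizontal leg (remainder): 3.1 × 0.7, A = 2.17 in², y = 0.35 in, Ī = 0.0886083 in⁴.
Centroid: ȳ = ΣA·y / ΣA = 1.1291 in.
Transfer each piece to the centroidal x-axis using Ī + A·d² with d = y − 1.1291:
  vertical leg: d = 0.670896 in → contributes +3.85585 in⁴
  horizontal leg (remainder): d = -0.779104 in → contributes +1.40581 in⁴
Total I = 5.26166 in⁴.

I_xx ≈ 5.262 in⁴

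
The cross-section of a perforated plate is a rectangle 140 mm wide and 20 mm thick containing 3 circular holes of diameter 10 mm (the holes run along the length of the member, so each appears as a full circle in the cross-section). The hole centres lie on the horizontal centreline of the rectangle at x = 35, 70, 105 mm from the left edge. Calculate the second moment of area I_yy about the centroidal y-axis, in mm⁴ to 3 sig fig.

I_yy ≈ 4.38 × 10⁶ mm⁴

Treat the section as a set of non-overlapping primitives; coordinates are from the bounding-box lower-left.
Plate: 140 × 20, A = 2 800 mm², x = 70 mm, Ī = 4 573 333 mm⁴.
Hole 1 (subtracted): ⌀10, A = 78.54 mm², x = 35 mm, Ī = 490.87 mm⁴.
Hole 2 (subtracted): ⌀10, A = 78.54 mm², x = 70 mm, Ī = 490.87 mm⁴.
Hole 3 (subtracted): ⌀10, A = 78.54 mm², x = 105 mm, Ī = 490.87 mm⁴.
By symmetry the centroid is at mid-width, x̄ = 70 mm.
Transfer each piece to the centroidal y-axis using Ī + A·d² with d = x − 70:
  plate: d = 0 mm → contributes +4 573 333 mm⁴
  hole 1: d = -35 mm → contributes −96 702 mm⁴
  hole 2: d = 0 mm → contributes −490.87 mm⁴
  hole 3: d = 35 mm → contributes −96 702 mm⁴
Total I = 4 379 438 mm⁴.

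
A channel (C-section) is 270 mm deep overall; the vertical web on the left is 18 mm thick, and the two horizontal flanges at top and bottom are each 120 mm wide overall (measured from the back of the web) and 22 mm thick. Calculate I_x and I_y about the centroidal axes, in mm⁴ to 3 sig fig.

I_x ≈ 9.87 × 10⁷ mm⁴, I_y ≈ 1.24 × 10⁷ mm⁴

Treat the section as a set of non-overlapping primitives; coordinates are from the bounding-box lower-left.
Web: 18 × 270, A = 4 860 mm², y = 135 mm, Ī = 29 524 500 mm⁴.
Top flange (beyond web): 102 × 22, A = 2 244 mm², y = 259 mm, Ī = 90 508 mm⁴.
Bottom flange (beyond web): 102 × 22, A = 2 244 mm², y = 11 mm, Ī = 90 508 mm⁴.
By symmetry the centroid is at mid-height, ȳ = 135 mm.
Transfer each piece to the centroidal x-axis using Ī + A·d² with d = y − 135:
  web: d = 0 mm → contributes +29 524 500 mm⁴
  top flange (beyond web): d = 124 mm → contributes +34 594 252 mm⁴
  bottom flange (beyond web): d = -124 mm → contributes +34 594 252 mm⁴
Total I = 98 713 004 mm⁴.
For the y-axis: x̄ = 37.806 mm.
Repeating about the centroidal y-axis gives I_y = 12 422 193 mm⁴.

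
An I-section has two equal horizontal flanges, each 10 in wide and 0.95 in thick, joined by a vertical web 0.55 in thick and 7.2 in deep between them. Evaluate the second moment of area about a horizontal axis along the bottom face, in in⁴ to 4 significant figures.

I_base ≈ 809.4 in⁴

Decompose the section into non-overlapping parts with the origin at the bottom-left of its bounding rectangle.
Bottom flange: 10 × 0.95, A = 9.5 in², y = 0.475 in, Ī = 0.714479 in⁴.
Web: 0.55 × 7.2, A = 3.96 in², y = 4.55 in, Ī = 17.1072 in⁴.
Top flange: 10 × 0.95, A = 9.5 in², y = 8.625 in, Ī = 0.714479 in⁴.
Transfer each piece to the bottom edge using Ī + A·d² with d = y − 0:
  bottom flange: d = 0.475 in → contributes +2.85792 in⁴
  web: d = 4.55 in → contributes +99.0891 in⁴
  top flange: d = 8.625 in → contributes +707.425 in⁴
Total I = 809.372 in⁴.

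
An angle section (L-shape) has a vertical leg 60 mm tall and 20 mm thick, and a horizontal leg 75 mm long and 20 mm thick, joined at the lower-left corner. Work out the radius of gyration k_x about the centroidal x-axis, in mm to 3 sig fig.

Treat the section as a set of non-overlapping primitives; coordinates are from the bounding-box lower-left.
Vertical leg: 20 × 60, A = 1 200 mm², y = 30 mm, Ī = 360 000 mm⁴.
Horizontal leg (remainder): 55 × 20, A = 1 100 mm², y = 10 mm, Ī = 36 667 mm⁴.
Centroid: ȳ = ΣA·y / ΣA = 20.435 mm.
Transfer each piece to the centroidal x-axis using Ī + A·d² with d = y − 20.435:
  vertical leg: d = 9.5652 mm → contributes +469 792 mm⁴
  horizontal leg (remainder): d = -10.435 mm → contributes +156 440 mm⁴
Total I = 626 232 mm⁴.
Radius of gyration: k = √(I/A) = √(626 232 / 2 300) = 16.501 mm.

k_x ≈ 16.5 mm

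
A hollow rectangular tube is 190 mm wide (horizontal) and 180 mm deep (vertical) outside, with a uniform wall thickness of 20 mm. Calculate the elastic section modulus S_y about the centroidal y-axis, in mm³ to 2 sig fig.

Break the section into simple shapes (no overlaps), measuring from the bottom-left corner of the bounding box.
Outer rectangle: 190 × 180, A = 34 200 mm², x = 95 mm, Ī = 102 885 000 mm⁴.
Inner void (subtracted): 150 × 140, A = 21 000 mm², x = 95 mm, Ī = 39 375 000 mm⁴.
By symmetry the centroid is at mid-width, x̄ = 95 mm.
All pieces are centred on the centroidal y-axis, so I = ΣĪ (holes subtracted) = 63 510 000 mm⁴.
Extreme fibre distance c = 95 mm; S = I/c = 668 526 mm³.

S_y ≈ 6.7 × 10⁵ mm³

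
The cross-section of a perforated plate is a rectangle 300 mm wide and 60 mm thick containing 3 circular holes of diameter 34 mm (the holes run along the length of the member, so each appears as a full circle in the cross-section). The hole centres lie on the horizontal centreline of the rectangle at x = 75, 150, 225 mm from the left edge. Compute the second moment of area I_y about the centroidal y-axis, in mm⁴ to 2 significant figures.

Break the section into simple shapes (no overlaps), measuring from the bottom-left corner of the bounding box.
Plate: 300 × 60, A = 18 000 mm², x = 150 mm, Ī = 135 000 000 mm⁴.
Hole 1 (subtracted): ⌀34, A = 907.9 mm², x = 75 mm, Ī = 65 597 mm⁴.
Hole 2 (subtracted): ⌀34, A = 907.9 mm², x = 150 mm, Ī = 65 597 mm⁴.
Hole 3 (subtracted): ⌀34, A = 907.9 mm², x = 225 mm, Ī = 65 597 mm⁴.
By symmetry the centroid is at mid-width, x̄ = 150 mm.
Transfer each piece to the centroidal y-axis using Ī + A·d² with d = x − 150:
  plate: d = 0 mm → contributes +135 000 000 mm⁴
  hole 1: d = -75 mm → contributes −5 172 649 mm⁴
  hole 2: d = 0 mm → contributes −65 597 mm⁴
  hole 3: d = 75 mm → contributes −5 172 649 mm⁴
Total I = 124 589 105 mm⁴.

I_y ≈ 1.2 × 10⁸ mm⁴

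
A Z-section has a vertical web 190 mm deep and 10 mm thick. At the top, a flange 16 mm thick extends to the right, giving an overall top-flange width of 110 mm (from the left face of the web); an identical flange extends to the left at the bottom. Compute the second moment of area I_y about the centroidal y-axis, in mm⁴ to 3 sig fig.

Break the section into simple shapes (no overlaps), measuring from the bottom-left corner of the bounding box.
Web: 10 × 190, A = 1 900 mm², x = 105 mm, Ī = 15 833 mm⁴.
Top flange (beyond web): 100 × 16, A = 1 600 mm², x = 160 mm, Ī = 1 333 333 mm⁴.
Bottom flange (beyond web): 100 × 16, A = 1 600 mm², x = 50 mm, Ī = 1 333 333 mm⁴.
Centroid: x̄ = ΣA·x / ΣA = 105 mm.
Transfer each piece to the centroidal y-axis using Ī + A·d² with d = x − 105:
  web: d = 0 mm → contributes +15 833 mm⁴
  top flange (beyond web): d = 55 mm → contributes +6 173 333 mm⁴
  bottom flange (beyond web): d = -55 mm → contributes +6 173 333 mm⁴
Total I = 12 362 500 mm⁴.

I_y ≈ 1.24 × 10⁷ mm⁴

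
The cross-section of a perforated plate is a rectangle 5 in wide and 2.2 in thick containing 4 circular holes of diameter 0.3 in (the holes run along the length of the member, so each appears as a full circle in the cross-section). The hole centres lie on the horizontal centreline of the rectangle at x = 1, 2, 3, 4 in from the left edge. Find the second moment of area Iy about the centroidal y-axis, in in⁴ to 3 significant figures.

Iy ≈ 22.6 in⁴

Split into non-overlapping primitives; take the origin at the lower-left of the bounding box.
Plate: 5 × 2.2, A = 11 in², x = 2.5 in, Ī = 22.917 in⁴.
Hole 1 (subtracted): ⌀0.3, A = 0.070686 in², x = 1 in, Ī = 0.00039761 in⁴.
Hole 2 (subtracted): ⌀0.3, A = 0.070686 in², x = 2 in, Ī = 0.00039761 in⁴.
Hole 3 (subtracted): ⌀0.3, A = 0.070686 in², x = 3 in, Ī = 0.00039761 in⁴.
Hole 4 (subtracted): ⌀0.3, A = 0.070686 in², x = 4 in, Ī = 0.00039761 in⁴.
By symmetry the centroid is at mid-width, x̄ = 2.5 in.
Transfer each piece to the centroidal y-axis using Ī + A·d² with d = x − 2.5:
  plate: d = 0 in → contributes +22.917 in⁴
  hole 1: d = -1.5 in → contributes −0.15944 in⁴
  hole 2: d = -0.5 in → contributes −0.018069 in⁴
  hole 3: d = 0.5 in → contributes −0.018069 in⁴
  hole 4: d = 1.5 in → contributes −0.15944 in⁴
Total I = 22.562 in⁴.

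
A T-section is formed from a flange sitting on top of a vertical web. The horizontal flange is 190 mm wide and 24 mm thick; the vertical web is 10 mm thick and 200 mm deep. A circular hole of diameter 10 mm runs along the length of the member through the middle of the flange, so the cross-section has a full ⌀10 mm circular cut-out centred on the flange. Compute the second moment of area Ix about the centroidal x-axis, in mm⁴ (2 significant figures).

Ix ≈ 2.4 × 10⁷ mm⁴

Treat the section as a set of non-overlapping primitives; coordinates are from the bounding-box lower-left.
Flange: 190 × 24, A = 4 560 mm², y = 212 mm, Ī = 218 880 mm⁴.
Web: 10 × 200, A = 2 000 mm², y = 100 mm, Ī = 6 666 667 mm⁴.
Hole (subtracted): ⌀10, A = 78.54 mm², y = 212 mm, Ī = 490.9 mm⁴.
Centroid: ȳ = ΣA·y / ΣA = 177.4 mm.
Transfer each piece to the centroidal x-axis using Ī + A·d² with d = y − 177.4:
  flange: d = 34.56 mm → contributes +5 665 351 mm⁴
  web: d = -77.44 mm → contributes +18 660 539 mm⁴
  hole: d = 34.56 mm → contributes −94 299 mm⁴
Total I = 24 231 590 mm⁴.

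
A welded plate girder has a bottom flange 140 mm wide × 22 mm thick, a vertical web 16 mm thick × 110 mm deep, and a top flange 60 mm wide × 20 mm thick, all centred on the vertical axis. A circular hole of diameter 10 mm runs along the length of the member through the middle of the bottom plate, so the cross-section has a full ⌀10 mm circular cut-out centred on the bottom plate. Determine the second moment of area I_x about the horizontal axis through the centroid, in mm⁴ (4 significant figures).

Decompose the section into non-overlapping parts with the origin at the bottom-left of its bounding rectangle.
Bottom plate: 140 × 22, A = 3 080 mm², y = 11 mm, Ī = 124 227 mm⁴.
Web plate: 16 × 110, A = 1 760 mm², y = 77 mm, Ī = 1 774 667 mm⁴.
Top plate: 60 × 20, A = 1 200 mm², y = 142 mm, Ī = 40 000 mm⁴.
Hole (subtracted): ⌀10, A = 78.5398 mm², y = 11 mm, Ī = 490.874 mm⁴.
Centroid: ȳ = ΣA·y / ΣA = 56.8545 mm.
Transfer each piece to the horizontal axis through the centroid using Ī + A·d² with d = y − 56.8545:
  bottom plate: d = -45.8545 mm → contributes +6 600 354 mm⁴
  web plate: d = 20.1455 mm → contributes +2 488 944 mm⁴
  top plate: d = 85.1455 mm → contributes +8 739 700 mm⁴
  hole: d = -45.8545 mm → contributes −165 632 mm⁴
Total I = 17 663 366 mm⁴.

I_x ≈ 1.766 × 10⁷ mm⁴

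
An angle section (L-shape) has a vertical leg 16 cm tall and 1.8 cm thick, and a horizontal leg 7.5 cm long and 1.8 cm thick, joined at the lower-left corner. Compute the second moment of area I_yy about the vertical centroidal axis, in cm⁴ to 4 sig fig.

Split into non-overlapping primitives; take the origin at the lower-left of the bounding box.
Vertical leg: 1.8 × 16, A = 28.8 cm², x = 0.9 cm, Ī = 7.776 cm⁴.
Horizontal leg (remainder): 5.7 × 1.8, A = 10.26 cm², x = 4.65 cm, Ī = 27.779 cm⁴.
Centroid: x̄ = ΣA·x / ΣA = 1.88502 cm.
Transfer each piece to the vertical centroidal axis using Ī + A·d² with d = x − 1.88502:
  vertical leg: d = -0.985023 cm → contributes +35.7198 cm⁴
  horizontal leg (remainder): d = 2.76498 cm → contributes +106.218 cm⁴
Total I = 141.937 cm⁴.

I_yy ≈ 141.9 cm⁴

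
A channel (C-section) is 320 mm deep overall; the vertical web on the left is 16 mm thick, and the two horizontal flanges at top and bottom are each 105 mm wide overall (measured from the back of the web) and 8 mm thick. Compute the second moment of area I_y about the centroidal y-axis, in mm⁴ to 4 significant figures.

Split into non-overlapping primitives; take the origin at the lower-left of the bounding box.
Web: 16 × 320, A = 5 120 mm², x = 8 mm, Ī = 109 227 mm⁴.
Top flange (beyond web): 89 × 8, A = 712 mm², x = 60.5 mm, Ī = 469 979 mm⁴.
Bottom flange (beyond web): 89 × 8, A = 712 mm², x = 60.5 mm, Ī = 469 979 mm⁴.
Centroid: x̄ = ΣA·x / ΣA = 19.4242 mm.
Transfer each piece to the centroidal y-axis using Ī + A·d² with d = x − 19.4242:
  web: d = -11.4242 mm → contributes +777 451 mm⁴
  top flange (beyond web): d = 41.0758 mm → contributes +1 671 281 mm⁴
  bottom flange (beyond web): d = 41.0758 mm → contributes +1 671 281 mm⁴
Total I = 4 120 012 mm⁴.

I_y ≈ 4.120 × 10⁶ mm⁴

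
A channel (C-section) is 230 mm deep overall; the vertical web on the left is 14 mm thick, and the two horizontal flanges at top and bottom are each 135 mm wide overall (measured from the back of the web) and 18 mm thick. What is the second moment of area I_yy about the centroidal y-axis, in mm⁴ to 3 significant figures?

I_yy ≈ 1.38 × 10⁷ mm⁴

Break the section into simple shapes (no overlaps), measuring from the bottom-left corner of the bounding box.
Web: 14 × 230, A = 3 220 mm², x = 7 mm, Ī = 52 593 mm⁴.
Top flange (beyond web): 121 × 18, A = 2 178 mm², x = 74.5 mm, Ī = 2 657 342 mm⁴.
Bottom flange (beyond web): 121 × 18, A = 2 178 mm², x = 74.5 mm, Ī = 2 657 342 mm⁴.
Centroid: x̄ = ΣA·x / ΣA = 45.811 mm.
Transfer each piece to the centroidal y-axis using Ī + A·d² with d = x − 45.811:
  web: d = -38.811 mm → contributes +4 902 789 mm⁴
  top flange (beyond web): d = 28.689 mm → contributes +4 449 999 mm⁴
  bottom flange (beyond web): d = 28.689 mm → contributes +4 449 999 mm⁴
Total I = 13 802 786 mm⁴.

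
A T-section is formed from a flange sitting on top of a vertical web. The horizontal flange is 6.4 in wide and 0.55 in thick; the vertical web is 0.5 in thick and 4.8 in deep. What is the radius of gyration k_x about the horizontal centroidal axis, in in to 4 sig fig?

Treat the section as a set of non-overlapping primitives; coordinates are from the bounding-box lower-left.
Flange: 6.4 × 0.55, A = 3.52 in², y = 5.075 in, Ī = 0.0887333 in⁴.
Web: 0.5 × 4.8, A = 2.4 in², y = 2.4 in, Ī = 4.608 in⁴.
Centroid: ȳ = ΣA·y / ΣA = 3.99054 in.
Transfer each piece to the horizontal centroidal axis using Ī + A·d² with d = y − 3.99054:
  flange: d = 1.08446 in → contributes +4.22844 in⁴
  web: d = -1.59054 in → contributes +10.6796 in⁴
Total I = 14.908 in⁴.
Radius of gyration: k = √(I/A) = √(14.908 / 5.92) = 1.5869 in.

k_x ≈ 1.587 in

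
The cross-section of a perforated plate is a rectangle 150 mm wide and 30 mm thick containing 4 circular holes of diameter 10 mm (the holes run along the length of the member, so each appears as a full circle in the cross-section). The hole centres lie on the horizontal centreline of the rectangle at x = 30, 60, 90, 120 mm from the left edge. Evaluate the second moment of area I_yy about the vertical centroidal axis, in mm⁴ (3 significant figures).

Break the section into simple shapes (no overlaps), measuring from the bottom-left corner of the bounding box.
Plate: 150 × 30, A = 4 500 mm², x = 75 mm, Ī = 8 437 500 mm⁴.
Hole 1 (subtracted): ⌀10, A = 78.54 mm², x = 30 mm, Ī = 490.87 mm⁴.
Hole 2 (subtracted): ⌀10, A = 78.54 mm², x = 60 mm, Ī = 490.87 mm⁴.
Hole 3 (subtracted): ⌀10, A = 78.54 mm², x = 90 mm, Ī = 490.87 mm⁴.
Hole 4 (subtracted): ⌀10, A = 78.54 mm², x = 120 mm, Ī = 490.87 mm⁴.
By symmetry the centroid is at mid-width, x̄ = 75 mm.
Transfer each piece to the vertical centroidal axis using Ī + A·d² with d = x − 75:
  plate: d = 0 mm → contributes +8 437 500 mm⁴
  hole 1: d = -45 mm → contributes −159 534 mm⁴
  hole 2: d = -15 mm → contributes −18 162 mm⁴
  hole 3: d = 15 mm → contributes −18 162 mm⁴
  hole 4: d = 45 mm → contributes −159 534 mm⁴
Total I = 8 082 107 mm⁴.

I_yy ≈ 8.08 × 10⁶ mm⁴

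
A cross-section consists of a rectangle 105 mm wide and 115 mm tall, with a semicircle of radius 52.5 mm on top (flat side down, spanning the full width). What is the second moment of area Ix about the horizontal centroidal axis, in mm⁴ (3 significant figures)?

Treat the section as a set of non-overlapping primitives; coordinates are from the bounding-box lower-left.
Rectangular body: 105 × 115, A = 12 075 mm², y = 57.5 mm, Ī = 13 307 656 mm⁴.
Semicircular cap: semicircle r = 52.5, A = 4329.5 mm², y = 137.28 mm, Ī = 833 814 mm⁴.
Centroid: ȳ = ΣA·y / ΣA = 78.556 mm.
Transfer each piece to the horizontal centroidal axis using Ī + A·d² with d = y − 78.556:
  rectangular body: d = -21.056 mm → contributes +18 661 235 mm⁴
  semicircular cap: d = 58.726 mm → contributes +15 764 951 mm⁴
Total I = 34 426 186 mm⁴.

Ix ≈ 3.44 × 10⁷ mm⁴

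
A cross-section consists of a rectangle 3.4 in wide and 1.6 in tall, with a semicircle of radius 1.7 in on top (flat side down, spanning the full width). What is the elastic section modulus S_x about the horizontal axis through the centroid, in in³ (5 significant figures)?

S_x ≈ 4.3177 in³

Split into non-overlapping primitives; take the origin at the lower-left of the bounding box.
Rectangular body: 3.4 × 1.6, A = 5.44 in², y = 0.8 in, Ī = 1.160533 in⁴.
Semicircular cap: semicircle r = 1.7, A = 4.539601 in², y = 2.321502 in, Ī = 0.9167011 in⁴.
Centroid: ȳ = ΣA·y / ΣA = 1.492113 in.
Transfer each piece to the horizontal axis through the centroid using Ī + A·d² with d = y − 1.492113:
  rectangular body: d = -0.6921133 in → contributes +3.766406 in⁴
  semicircular cap: d = 0.8293891 in → contributes +4.039431 in⁴
Total I = 7.805837 in⁴.
Extreme fibre distance c = 1.807887 in; S = I/c = 4.317658 in³.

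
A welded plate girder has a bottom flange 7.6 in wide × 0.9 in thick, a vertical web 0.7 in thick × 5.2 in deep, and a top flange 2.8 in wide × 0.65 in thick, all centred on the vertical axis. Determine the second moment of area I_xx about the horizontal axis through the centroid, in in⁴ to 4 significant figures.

I_xx ≈ 68.30 in⁴

Decompose the section into non-overlapping parts with the origin at the bottom-left of its bounding rectangle.
Bottom plate: 7.6 × 0.9, A = 6.84 in², y = 0.45 in, Ī = 0.4617 in⁴.
Web plate: 0.7 × 5.2, A = 3.64 in², y = 3.5 in, Ī = 8.20213 in⁴.
Top plate: 2.8 × 0.65, A = 1.82 in², y = 6.425 in, Ī = 0.0640792 in⁴.
Centroid: ȳ = ΣA·y / ΣA = 2.23671 in.
Transfer each piece to the horizontal axis through the centroid using Ī + A·d² with d = y − 2.23671:
  bottom plate: d = -1.78671 in → contributes +22.2972 in⁴
  web plate: d = 1.26329 in → contributes +14.0112 in⁴
  top plate: d = 4.18829 in → contributes +31.9901 in⁴
Total I = 68.2986 in⁴.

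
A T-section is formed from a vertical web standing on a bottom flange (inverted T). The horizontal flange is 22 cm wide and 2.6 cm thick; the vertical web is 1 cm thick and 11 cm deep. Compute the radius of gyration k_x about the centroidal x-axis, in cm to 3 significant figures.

k_x ≈ 2.89 cm

Decompose the section into non-overlapping parts with the origin at the bottom-left of its bounding rectangle.
Flange: 22 × 2.6, A = 57.2 cm², y = 1.3 cm, Ī = 32.223 cm⁴.
Web: 1 × 11, A = 11 cm², y = 8.1 cm, Ī = 110.92 cm⁴.
Centroid: ȳ = ΣA·y / ΣA = 2.3968 cm.
Transfer each piece to the centroidal x-axis using Ī + A·d² with d = y − 2.3968:
  flange: d = -1.0968 cm → contributes +101.03 cm⁴
  web: d = 5.7032 cm → contributes +468.71 cm⁴
Total I = 569.74 cm⁴.
Radius of gyration: k = √(I/A) = √(569.74 / 68.2) = 2.8903 cm.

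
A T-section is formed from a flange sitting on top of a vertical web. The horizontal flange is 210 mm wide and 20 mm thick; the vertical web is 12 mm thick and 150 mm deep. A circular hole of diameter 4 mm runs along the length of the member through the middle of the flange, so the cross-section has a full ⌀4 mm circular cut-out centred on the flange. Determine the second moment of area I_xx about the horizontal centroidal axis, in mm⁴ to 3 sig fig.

Treat the section as a set of non-overlapping primitives; coordinates are from the bounding-box lower-left.
Flange: 210 × 20, A = 4 200 mm², y = 160 mm, Ī = 140 000 mm⁴.
Web: 12 × 150, A = 1 800 mm², y = 75 mm, Ī = 3 375 000 mm⁴.
Hole (subtracted): ⌀4, A = 12.566 mm², y = 160 mm, Ī = 12.566 mm⁴.
Centroid: ȳ = ΣA·y / ΣA = 134.45 mm.
Transfer each piece to the horizontal centroidal axis using Ī + A·d² with d = y − 134.45:
  flange: d = 25.554 mm → contributes +2 882 526 mm⁴
  web: d = -59.446 mm → contributes +9 735 991 mm⁴
  hole: d = 25.554 mm → contributes −8218.2 mm⁴
Total I = 12 610 299 mm⁴.

I_xx ≈ 1.26 × 10⁷ mm⁴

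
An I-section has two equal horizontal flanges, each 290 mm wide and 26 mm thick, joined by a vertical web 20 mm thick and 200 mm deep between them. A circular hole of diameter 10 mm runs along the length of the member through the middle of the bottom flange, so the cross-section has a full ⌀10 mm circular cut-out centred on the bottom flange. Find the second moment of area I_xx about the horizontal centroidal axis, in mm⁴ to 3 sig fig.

I_xx ≈ 2.06 × 10⁸ mm⁴

Decompose the section into non-overlapping parts with the origin at the bottom-left of its bounding rectangle.
Bottom flange: 290 × 26, A = 7 540 mm², y = 13 mm, Ī = 424 753 mm⁴.
Web: 20 × 200, A = 4 000 mm², y = 126 mm, Ī = 13 333 333 mm⁴.
Top flange: 290 × 26, A = 7 540 mm², y = 239 mm, Ī = 424 753 mm⁴.
Hole (subtracted): ⌀10, A = 78.54 mm², y = 13 mm, Ī = 490.87 mm⁴.
Centroid: ȳ = ΣA·y / ΣA = 126.47 mm.
Transfer each piece to the horizontal centroidal axis using Ī + A·d² with d = y − 126.47:
  bottom flange: d = -113.47 mm → contributes +97 500 563 mm⁴
  web: d = -0.46707 mm → contributes +13 334 206 mm⁴
  top flange: d = 112.53 mm → contributes +95 908 753 mm⁴
  hole: d = -113.47 mm → contributes −1 011 673 mm⁴
Total I = 205 731 849 mm⁴.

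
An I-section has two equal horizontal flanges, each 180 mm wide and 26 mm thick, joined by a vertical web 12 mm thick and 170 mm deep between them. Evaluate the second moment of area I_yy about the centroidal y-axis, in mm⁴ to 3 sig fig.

Break the section into simple shapes (no overlaps), measuring from the bottom-left corner of the bounding box.
Bottom flange: 180 × 26, A = 4 680 mm², x = 90 mm, Ī = 12 636 000 mm⁴.
Web: 12 × 170, A = 2 040 mm², x = 90 mm, Ī = 24 480 mm⁴.
Top flange: 180 × 26, A = 4 680 mm², x = 90 mm, Ī = 12 636 000 mm⁴.
By symmetry the centroid is at mid-width, x̄ = 90 mm.
All pieces are centred on the centroidal y-axis, so I = ΣĪ = 25 296 480 mm⁴.

I_yy ≈ 2.53 × 10⁷ mm⁴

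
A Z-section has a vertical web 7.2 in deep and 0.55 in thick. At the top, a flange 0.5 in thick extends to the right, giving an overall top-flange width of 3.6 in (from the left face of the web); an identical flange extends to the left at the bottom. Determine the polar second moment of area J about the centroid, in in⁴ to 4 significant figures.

J ≈ 63.75 in⁴

Treat the section as a set of non-overlapping primitives; coordinates are from the bounding-box lower-left.
Web: 0.55 × 7.2, A = 3.96 in², y = 3.6 in, Ī = 17.1072 in⁴.
Top flange (beyond web): 3.05 × 0.5, A = 1.525 in², y = 6.95 in, Ī = 0.0317708 in⁴.
Bottom flange (beyond web): 3.05 × 0.5, A = 1.525 in², y = 0.25 in, Ī = 0.0317708 in⁴.
Centroid: ȳ = ΣA·y / ΣA = 3.6 in.
Transfer each piece to the centroidal x-axis using Ī + A·d² with d = y − 3.6:
  web: d = 0 in → contributes +17.1072 in⁴
  top flange (beyond web): d = 3.35 in → contributes +17.1461 in⁴
  bottom flange (beyond web): d = -3.35 in → contributes +17.1461 in⁴
Total I = 51.3994 in⁴.
For the y-axis: x̄ = 3.325 in.
Repeating about the centroidal y-axis gives I_y = 12.3462 in⁴.
Polar second moment: J = I_x + I_y = 63.7456 in⁴.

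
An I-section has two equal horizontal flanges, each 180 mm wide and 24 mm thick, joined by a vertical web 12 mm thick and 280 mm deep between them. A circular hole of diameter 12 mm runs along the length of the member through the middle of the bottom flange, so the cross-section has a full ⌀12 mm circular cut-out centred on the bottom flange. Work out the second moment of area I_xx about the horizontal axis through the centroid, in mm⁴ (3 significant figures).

Break the section into simple shapes (no overlaps), measuring from the bottom-left corner of the bounding box.
Bottom flange: 180 × 24, A = 4 320 mm², y = 12 mm, Ī = 207 360 mm⁴.
Web: 12 × 280, A = 3 360 mm², y = 164 mm, Ī = 21 952 000 mm⁴.
Top flange: 180 × 24, A = 4 320 mm², y = 316 mm, Ī = 207 360 mm⁴.
Hole (subtracted): ⌀12, A = 113.1 mm², y = 12 mm, Ī = 1017.9 mm⁴.
Centroid: ȳ = ΣA·y / ΣA = 165.45 mm.
Transfer each piece to the horizontal axis through the centroid using Ī + A·d² with d = y − 165.45:
  bottom flange: d = -153.45 mm → contributes +101 924 936 mm⁴
  web: d = -1.4462 mm → contributes +21 959 027 mm⁴
  top flange: d = 150.55 mm → contributes +98 126 414 mm⁴
  hole: d = -153.45 mm → contributes −2 663 978 mm⁴
Total I = 219 346 400 mm⁴.

I_xx ≈ 2.19 × 10⁸ mm⁴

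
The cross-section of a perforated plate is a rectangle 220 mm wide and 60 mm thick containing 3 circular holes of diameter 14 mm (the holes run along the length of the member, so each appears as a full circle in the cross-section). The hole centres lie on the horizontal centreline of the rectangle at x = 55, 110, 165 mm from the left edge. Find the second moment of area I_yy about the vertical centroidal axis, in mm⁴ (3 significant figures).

Split into non-overlapping primitives; take the origin at the lower-left of the bounding box.
Plate: 220 × 60, A = 13 200 mm², x = 110 mm, Ī = 53 240 000 mm⁴.
Hole 1 (subtracted): ⌀14, A = 153.94 mm², x = 55 mm, Ī = 1885.7 mm⁴.
Hole 2 (subtracted): ⌀14, A = 153.94 mm², x = 110 mm, Ī = 1885.7 mm⁴.
Hole 3 (subtracted): ⌀14, A = 153.94 mm², x = 165 mm, Ī = 1885.7 mm⁴.
By symmetry the centroid is at mid-width, x̄ = 110 mm.
Transfer each piece to the vertical centroidal axis using Ī + A·d² with d = x − 110:
  plate: d = 0 mm → contributes +53 240 000 mm⁴
  hole 1: d = -55 mm → contributes −467 548 mm⁴
  hole 2: d = 0 mm → contributes −1885.7 mm⁴
  hole 3: d = 55 mm → contributes −467 548 mm⁴
Total I = 52 303 018 mm⁴.

I_yy ≈ 5.23 × 10⁷ mm⁴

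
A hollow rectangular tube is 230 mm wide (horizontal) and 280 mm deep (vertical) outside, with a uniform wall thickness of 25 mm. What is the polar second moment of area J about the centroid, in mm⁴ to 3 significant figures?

J ≈ 4.10 × 10⁸ mm⁴

Split into non-overlapping primitives; take the origin at the lower-left of the bounding box.
Outer rectangle: 230 × 280, A = 64 400 mm², y = 140 mm, Ī = 420 746 667 mm⁴.
Inner void (subtracted): 180 × 230, A = 41 400 mm², y = 140 mm, Ī = 182 505 000 mm⁴.
By symmetry the centroid is at mid-height, ȳ = 140 mm.
All pieces are centred on the centroidal x-axis, so I = ΣĪ (holes subtracted) = 238 241 667 mm⁴.
Repeating about the centroidal y-axis gives I_y = 172 116 667 mm⁴.
Polar second moment: J = I_x + I_y = 410 358 333 mm⁴.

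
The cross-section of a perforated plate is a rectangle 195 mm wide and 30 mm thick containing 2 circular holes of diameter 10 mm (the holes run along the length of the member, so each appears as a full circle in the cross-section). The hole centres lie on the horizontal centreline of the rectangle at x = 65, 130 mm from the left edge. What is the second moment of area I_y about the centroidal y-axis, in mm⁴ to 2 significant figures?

Break the section into simple shapes (no overlaps), measuring from the bottom-left corner of the bounding box.
Plate: 195 × 30, A = 5 850 mm², x = 97.5 mm, Ī = 18 537 188 mm⁴.
Hole 1 (subtracted): ⌀10, A = 78.54 mm², x = 65 mm, Ī = 490.9 mm⁴.
Hole 2 (subtracted): ⌀10, A = 78.54 mm², x = 130 mm, Ī = 490.9 mm⁴.
By symmetry the centroid is at mid-width, x̄ = 97.5 mm.
Transfer each piece to the centroidal y-axis using Ī + A·d² with d = x − 97.5:
  plate: d = 0 mm → contributes +18 537 188 mm⁴
  hole 1: d = -32.5 mm → contributes −83 449 mm⁴
  hole 2: d = 32.5 mm → contributes −83 449 mm⁴
Total I = 18 370 290 mm⁴.

I_y ≈ 1.8 × 10⁷ mm⁴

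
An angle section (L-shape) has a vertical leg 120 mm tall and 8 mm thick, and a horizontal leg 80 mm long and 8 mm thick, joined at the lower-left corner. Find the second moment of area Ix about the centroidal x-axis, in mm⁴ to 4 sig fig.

Ix ≈ 2.284 × 10⁶ mm⁴

Treat the section as a set of non-overlapping primitives; coordinates are from the bounding-box lower-left.
Vertical leg: 8 × 120, A = 960 mm², y = 60 mm, Ī = 1 152 000 mm⁴.
Horizontal leg (remainder): 72 × 8, A = 576 mm², y = 4 mm, Ī = 3 072 mm⁴.
Centroid: ȳ = ΣA·y / ΣA = 39 mm.
Transfer each piece to the centroidal x-axis using Ī + A·d² with d = y − 39:
  vertical leg: d = 21 mm → contributes +1 575 360 mm⁴
  horizontal leg (remainder): d = -35 mm → contributes +708 672 mm⁴
Total I = 2 284 032 mm⁴.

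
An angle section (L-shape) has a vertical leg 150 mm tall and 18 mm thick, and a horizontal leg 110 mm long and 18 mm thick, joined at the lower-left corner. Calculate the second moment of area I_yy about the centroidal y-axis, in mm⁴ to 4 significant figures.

I_yy ≈ 4.346 × 10⁶ mm⁴

Treat the section as a set of non-overlapping primitives; coordinates are from the bounding-box lower-left.
Vertical leg: 18 × 150, A = 2 700 mm², x = 9 mm, Ī = 72 900 mm⁴.
Horizontal leg (remainder): 92 × 18, A = 1 656 mm², x = 64 mm, Ī = 1 168 032 mm⁴.
Centroid: x̄ = ΣA·x / ΣA = 29.9091 mm.
Transfer each piece to the centroidal y-axis using Ī + A·d² with d = x − 29.9091:
  vertical leg: d = -20.9091 mm → contributes +1 253 313 mm⁴
  horizontal leg (remainder): d = 34.0909 mm → contributes +3 092 619 mm⁴
Total I = 4 345 932 mm⁴.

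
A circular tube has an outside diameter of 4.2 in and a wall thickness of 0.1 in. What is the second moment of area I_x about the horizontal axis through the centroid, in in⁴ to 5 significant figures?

Split into non-overlapping primitives; take the origin at the lower-left of the bounding box.
Outer circle: ⌀4.2, A = 13.85442 in², y = 2.1 in, Ī = 15.2745 in⁴.
Bore (subtracted): ⌀4, A = 12.56637 in², y = 2.1 in, Ī = 12.56637 in⁴.
By symmetry the centroid is at mid-height, ȳ = 2.1 in.
All pieces are centred on the horizontal axis through the centroid, so I = ΣĪ (holes subtracted) = 2.708131 in⁴.

I_x ≈ 2.7081 in⁴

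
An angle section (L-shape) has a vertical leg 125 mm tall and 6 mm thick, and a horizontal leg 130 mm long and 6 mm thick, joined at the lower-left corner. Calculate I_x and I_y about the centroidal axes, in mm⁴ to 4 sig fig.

I_x ≈ 2.301 × 10⁶ mm⁴, I_y ≈ 2.534 × 10⁶ mm⁴

Split into non-overlapping primitives; take the origin at the lower-left of the bounding box.
Vertical leg: 6 × 125, A = 750 mm², y = 62.5 mm, Ī = 976 563 mm⁴.
Horizontal leg (remainder): 124 × 6, A = 744 mm², y = 3 mm, Ī = 2 232 mm⁴.
Centroid: ȳ = ΣA·y / ΣA = 32.8695 mm.
Transfer each piece to the centroidal x-axis using Ī + A·d² with d = y − 32.8695:
  vertical leg: d = 29.6305 mm → contributes +1 635 038 mm⁴
  horizontal leg (remainder): d = -29.8695 mm → contributes +666 018 mm⁴
Total I = 2 301 057 mm⁴.
For the y-axis: x̄ = 35.3695 mm.
Repeating about the centroidal y-axis gives I_y = 2 533 574 mm⁴.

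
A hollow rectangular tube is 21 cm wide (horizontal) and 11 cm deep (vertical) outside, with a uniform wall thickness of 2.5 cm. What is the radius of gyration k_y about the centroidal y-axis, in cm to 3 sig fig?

Split into non-overlapping primitives; take the origin at the lower-left of the bounding box.
Outer rectangle: 21 × 11, A = 231 cm², x = 10.5 cm, Ī = 8489.3 cm⁴.
Inner void (subtracted): 16 × 6, A = 96 cm², x = 10.5 cm, Ī = 2 048 cm⁴.
By symmetry the centroid is at mid-width, x̄ = 10.5 cm.
All pieces are centred on the centroidal y-axis, so I = ΣĪ (holes subtracted) = 6441.3 cm⁴.
Radius of gyration: k = √(I/A) = √(6441.3 / 135) = 6.9075 cm.

k_y ≈ 6.91 cm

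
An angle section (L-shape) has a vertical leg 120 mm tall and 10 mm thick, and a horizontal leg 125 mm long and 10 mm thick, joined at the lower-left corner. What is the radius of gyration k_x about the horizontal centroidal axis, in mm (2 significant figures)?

k_x ≈ 37 mm

Treat the section as a set of non-overlapping primitives; coordinates are from the bounding-box lower-left.
Vertical leg: 10 × 120, A = 1 200 mm², y = 60 mm, Ī = 1 440 000 mm⁴.
Horizontal leg (remainder): 115 × 10, A = 1 150 mm², y = 5 mm, Ī = 9 583 mm⁴.
Centroid: ȳ = ΣA·y / ΣA = 33.09 mm.
Transfer each piece to the horizontal centroidal axis using Ī + A·d² with d = y − 33.09:
  vertical leg: d = 26.91 mm → contributes +2 309 294 mm⁴
  horizontal leg (remainder): d = -28.09 mm → contributes +916 673 mm⁴
Total I = 3 225 966 mm⁴.
Radius of gyration: k = √(I/A) = √(3 225 966 / 2 350) = 37.05 mm.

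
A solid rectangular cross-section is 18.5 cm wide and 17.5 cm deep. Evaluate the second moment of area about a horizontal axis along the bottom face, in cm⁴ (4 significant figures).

I_base ≈ 3.305 × 10⁴ cm⁴

The section: 18.5 × 17.5, A = 323.75 cm², y = 8.75 cm, Ī = 8262.37 cm⁴.
Transfer it to the bottom edge using Ī + A·d² with d = y − 0:
  the section: d = 8.75 cm → contributes +33049.5 cm⁴
Total I = 33049.5 cm⁴.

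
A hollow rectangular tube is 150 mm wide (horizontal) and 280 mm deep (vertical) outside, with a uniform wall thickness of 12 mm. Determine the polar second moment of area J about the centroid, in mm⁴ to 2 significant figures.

J ≈ 1.3 × 10⁸ mm⁴

Break the section into simple shapes (no overlaps), measuring from the bottom-left corner of the bounding box.
Outer rectangle: 150 × 280, A = 42 000 mm², y = 140 mm, Ī = 274 400 000 mm⁴.
Inner void (subtracted): 126 × 256, A = 32 256 mm², y = 140 mm, Ī = 176 160 768 mm⁴.
By symmetry the centroid is at mid-height, ȳ = 140 mm.
All pieces are centred on the centroidal x-axis, so I = ΣĪ (holes subtracted) = 98 239 232 mm⁴.
Repeating about the centroidal y-axis gives I_y = 36 075 312 mm⁴.
Polar second moment: J = I_x + I_y = 134 314 544 mm⁴.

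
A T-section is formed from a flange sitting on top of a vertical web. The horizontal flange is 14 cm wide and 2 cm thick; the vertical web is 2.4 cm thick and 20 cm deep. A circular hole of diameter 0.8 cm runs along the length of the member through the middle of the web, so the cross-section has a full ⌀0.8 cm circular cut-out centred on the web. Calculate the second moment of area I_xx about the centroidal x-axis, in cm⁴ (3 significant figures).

Split into non-overlapping primitives; take the origin at the lower-left of the bounding box.
Flange: 14 × 2, A = 28 cm², y = 21 cm, Ī = 9.3333 cm⁴.
Web: 2.4 × 20, A = 48 cm², y = 10 cm, Ī = 1 600 cm⁴.
Hole (subtracted): ⌀0.8, A = 0.50265 cm², y = 10 cm, Ī = 0.020106 cm⁴.
Centroid: ȳ = ΣA·y / ΣA = 14.08 cm.
Transfer each piece to the centroidal x-axis using Ī + A·d² with d = y − 14.08:
  flange: d = 6.9204 cm → contributes +1350.3 cm⁴
  web: d = -4.0796 cm → contributes +2398.9 cm⁴
  hole: d = -4.0796 cm → contributes −8.3859 cm⁴
Total I = 3740.8 cm⁴.

I_xx ≈ 3740 cm⁴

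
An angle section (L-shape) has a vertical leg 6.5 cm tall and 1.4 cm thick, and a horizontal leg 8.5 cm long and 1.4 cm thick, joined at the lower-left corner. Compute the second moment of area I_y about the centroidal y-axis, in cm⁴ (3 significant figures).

Break the section into simple shapes (no overlaps), measuring from the bottom-left corner of the bounding box.
Vertical leg: 1.4 × 6.5, A = 9.1 cm², x = 0.7 cm, Ī = 1.4863 cm⁴.
Horizontal leg (remainder): 7.1 × 1.4, A = 9.94 cm², x = 4.95 cm, Ī = 41.756 cm⁴.
Centroid: x̄ = ΣA·x / ΣA = 2.9188 cm.
Transfer each piece to the centroidal y-axis using Ī + A·d² with d = x − 2.9188:
  vertical leg: d = -2.2188 cm → contributes +46.284 cm⁴
  horizontal leg (remainder): d = 2.0313 cm → contributes +82.768 cm⁴
Total I = 129.05 cm⁴.

I_y ≈ 129 cm⁴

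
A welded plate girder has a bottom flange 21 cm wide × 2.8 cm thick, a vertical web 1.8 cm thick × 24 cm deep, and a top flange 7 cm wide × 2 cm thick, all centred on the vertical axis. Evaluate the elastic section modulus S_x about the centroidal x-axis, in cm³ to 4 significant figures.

Split into non-overlapping primitives; take the origin at the lower-left of the bounding box.
Bottom plate: 21 × 2.8, A = 58.8 cm², y = 1.4 cm, Ī = 38.416 cm⁴.
Web plate: 1.8 × 24, A = 43.2 cm², y = 14.8 cm, Ī = 2073.6 cm⁴.
Top plate: 7 × 2, A = 14 cm², y = 27.8 cm, Ī = 4.66667 cm⁴.
Centroid: ȳ = ΣA·y / ΣA = 9.57655 cm.
Transfer each piece to the centroidal x-axis using Ī + A·d² with d = y − 9.57655:
  bottom plate: d = -8.17655 cm → contributes +3969.55 cm⁴
  web plate: d = 5.22345 cm → contributes +3252.29 cm⁴
  top plate: d = 18.2234 cm → contributes +4653.98 cm⁴
Total I = 11875.8 cm⁴.
Extreme fibre distance c = 19.2234 cm; S = I/c = 617.778 cm³.

S_x ≈ 617.8 cm³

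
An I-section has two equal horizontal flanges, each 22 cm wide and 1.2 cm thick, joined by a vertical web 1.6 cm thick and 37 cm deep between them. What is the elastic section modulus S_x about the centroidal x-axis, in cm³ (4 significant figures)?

Treat the section as a set of non-overlapping primitives; coordinates are from the bounding-box lower-left.
Bottom flange: 22 × 1.2, A = 26.4 cm², y = 0.6 cm, Ī = 3.168 cm⁴.
Web: 1.6 × 37, A = 59.2 cm², y = 19.7 cm, Ī = 6753.73 cm⁴.
Top flange: 22 × 1.2, A = 26.4 cm², y = 38.8 cm, Ī = 3.168 cm⁴.
By symmetry the centroid is at mid-height, ȳ = 19.7 cm.
Transfer each piece to the centroidal x-axis using Ī + A·d² with d = y − 19.7:
  bottom flange: d = -19.1 cm → contributes +9634.15 cm⁴
  web: d = 0 cm → contributes +6753.73 cm⁴
  top flange: d = 19.1 cm → contributes +9634.15 cm⁴
Total I = 26 022 cm⁴.
Extreme fibre distance c = 19.7 cm; S = I/c = 1320.92 cm³.

S_x ≈ 1321 cm³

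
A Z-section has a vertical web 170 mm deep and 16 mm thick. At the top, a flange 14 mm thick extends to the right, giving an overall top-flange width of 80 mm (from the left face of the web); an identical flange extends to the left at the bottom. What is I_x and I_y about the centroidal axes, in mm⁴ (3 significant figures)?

I_x ≈ 1.75 × 10⁷ mm⁴, I_y ≈ 3.54 × 10⁶ mm⁴

Break the section into simple shapes (no overlaps), measuring from the bottom-left corner of the bounding box.
Web: 16 × 170, A = 2 720 mm², y = 85 mm, Ī = 6 550 667 mm⁴.
Top flange (beyond web): 64 × 14, A = 896 mm², y = 163 mm, Ī = 14 635 mm⁴.
Bottom flange (beyond web): 64 × 14, A = 896 mm², y = 7 mm, Ī = 14 635 mm⁴.
Centroid: ȳ = ΣA·y / ΣA = 85 mm.
Transfer each piece to the centroidal x-axis using Ī + A·d² with d = y − 85:
  web: d = 0 mm → contributes +6 550 667 mm⁴
  top flange (beyond web): d = 78 mm → contributes +5 465 899 mm⁴
  bottom flange (beyond web): d = -78 mm → contributes +5 465 899 mm⁴
Total I = 17 482 464 mm⁴.
For the y-axis: x̄ = 72 mm.
Repeating about the centroidal y-axis gives I_y = 3 536 896 mm⁴.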